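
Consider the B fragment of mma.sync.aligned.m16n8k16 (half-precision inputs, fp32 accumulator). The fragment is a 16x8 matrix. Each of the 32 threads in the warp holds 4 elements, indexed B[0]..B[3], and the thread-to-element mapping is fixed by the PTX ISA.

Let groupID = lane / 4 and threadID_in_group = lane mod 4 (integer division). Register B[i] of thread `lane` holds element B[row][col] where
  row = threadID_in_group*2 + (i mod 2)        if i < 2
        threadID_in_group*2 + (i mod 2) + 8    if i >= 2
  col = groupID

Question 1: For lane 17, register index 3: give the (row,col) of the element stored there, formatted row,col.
11,4

L=17->gid=17>>2=4, tid=17&3=1
[3]->row 1·2+1+8=11  col gid=4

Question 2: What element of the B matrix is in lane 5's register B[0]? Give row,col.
2,1

lane 5: G=1 (5/4), T=1 (5%4)
i=0: r=1*2+0+0=2, c=G=1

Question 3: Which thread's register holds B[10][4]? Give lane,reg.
c: 4->gid=4  r: 10->r8=1,tid=1,i&1=0
L=4*4+1=17  i=1*2+0=2

17,2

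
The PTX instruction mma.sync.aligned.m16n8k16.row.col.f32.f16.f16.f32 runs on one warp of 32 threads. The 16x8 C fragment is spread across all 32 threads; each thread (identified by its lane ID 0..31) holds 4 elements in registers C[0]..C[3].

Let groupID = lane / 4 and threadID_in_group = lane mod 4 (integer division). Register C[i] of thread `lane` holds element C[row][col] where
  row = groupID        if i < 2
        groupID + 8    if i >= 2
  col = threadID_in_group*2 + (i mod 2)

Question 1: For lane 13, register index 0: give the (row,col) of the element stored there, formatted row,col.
L=13->gid=13>>2=3, tid=13&3=1
[0]->row 3+0=3  col 1·2+0=2

3,2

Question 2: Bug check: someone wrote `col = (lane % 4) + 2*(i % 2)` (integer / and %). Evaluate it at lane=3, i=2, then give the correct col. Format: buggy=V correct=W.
buggy=3 correct=6

`(lane % 4) + 2*(i % 2)`[3,2]→3
lane 3: G=0 (3/4), T=3 (3%4)
i=2: r=0+8=8, c=3*2+0=6
col: 3 vs 6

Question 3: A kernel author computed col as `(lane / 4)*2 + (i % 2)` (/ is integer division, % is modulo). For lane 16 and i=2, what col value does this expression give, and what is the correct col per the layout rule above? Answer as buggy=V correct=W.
buggy=8 correct=0

`(lane / 4)*2 + (i % 2)`[16,2]->8
16: g=4,t=0
[2] (4+8,0*2+0) = (12,0)
col: 8 vs 0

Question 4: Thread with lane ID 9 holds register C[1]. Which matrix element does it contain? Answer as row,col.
9: gr=2,th=1
[1] (2+0,1*2+1) = (2,3)

2,3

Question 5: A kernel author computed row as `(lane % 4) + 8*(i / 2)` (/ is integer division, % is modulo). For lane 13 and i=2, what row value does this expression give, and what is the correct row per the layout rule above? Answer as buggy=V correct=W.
`(lane % 4) + 8*(i / 2)`[13,2]->9
13: g=3,t=1
[2] (3+8,1*2+0) = (11,2)
row: 9 vs 11

buggy=9 correct=11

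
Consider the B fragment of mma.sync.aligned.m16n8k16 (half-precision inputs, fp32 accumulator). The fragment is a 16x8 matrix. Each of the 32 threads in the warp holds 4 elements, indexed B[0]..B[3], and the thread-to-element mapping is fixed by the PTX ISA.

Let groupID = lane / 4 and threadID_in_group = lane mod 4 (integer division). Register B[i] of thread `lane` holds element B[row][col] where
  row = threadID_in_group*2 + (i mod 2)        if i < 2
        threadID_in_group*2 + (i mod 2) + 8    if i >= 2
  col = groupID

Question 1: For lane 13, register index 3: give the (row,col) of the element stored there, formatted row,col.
13: g=3,t=1
[3] (1*2+1+8,3) = (11,3)

11,3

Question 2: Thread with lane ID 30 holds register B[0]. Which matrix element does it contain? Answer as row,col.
4,7

lane 30⇒30/4=7, 30 mod 4=2
i=0  r:2·2+0+0⇒4  c:7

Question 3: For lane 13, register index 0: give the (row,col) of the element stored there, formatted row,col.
2,3

lane 13→13/4=3, 13 mod 4=1
i=0  r:2·1+0+0→2  c:3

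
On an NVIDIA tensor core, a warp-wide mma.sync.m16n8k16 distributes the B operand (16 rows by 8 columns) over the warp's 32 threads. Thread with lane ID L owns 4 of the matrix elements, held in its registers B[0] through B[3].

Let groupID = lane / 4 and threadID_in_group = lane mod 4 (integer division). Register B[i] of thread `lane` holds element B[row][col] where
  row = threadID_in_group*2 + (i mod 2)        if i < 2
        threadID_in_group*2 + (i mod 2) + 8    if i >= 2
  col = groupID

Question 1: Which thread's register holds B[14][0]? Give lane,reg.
c: 0->gid=0  r: 14->r8=1,tid=3,i&1=0
L=0*4+3=3  i=1*2+0=2

3,2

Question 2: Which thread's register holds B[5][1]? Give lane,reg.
6,1

c=1→G=1  r=5→rhi=0,T=2,p=1
L=1*4+2=6  i=0*2+1=1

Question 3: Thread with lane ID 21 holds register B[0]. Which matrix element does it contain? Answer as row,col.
21: G=5,T=1
[0] (1*2+0+0,5) = (2,5)

2,5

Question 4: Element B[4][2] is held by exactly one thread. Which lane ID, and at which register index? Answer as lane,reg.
10,0

c=2→G=2  r=4→rhi=0,T=2,p=0
L=2*4+2=10  i=0*2+0=0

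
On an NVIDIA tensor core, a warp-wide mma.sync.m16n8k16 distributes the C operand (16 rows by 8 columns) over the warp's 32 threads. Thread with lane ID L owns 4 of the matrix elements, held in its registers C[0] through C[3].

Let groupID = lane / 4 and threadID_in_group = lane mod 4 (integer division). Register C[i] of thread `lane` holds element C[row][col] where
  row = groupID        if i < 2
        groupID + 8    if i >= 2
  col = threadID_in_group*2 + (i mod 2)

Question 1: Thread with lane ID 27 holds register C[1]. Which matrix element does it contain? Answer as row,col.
6,7

L=27->g=27>>2=6, t=27&3=3
[1]->row 6+0=6  col 3·2+1=7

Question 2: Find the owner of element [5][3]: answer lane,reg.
21,1

r=5->g=5,rb=0  c=3->t=1,b0=1
L=5*4+1=21  i=0*2+1=1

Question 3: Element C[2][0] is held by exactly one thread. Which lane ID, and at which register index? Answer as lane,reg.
8,0

r=2→G=2,rhi=0  c=0→T=0,p=0
L=2*4+0=8  i=0*2+0=0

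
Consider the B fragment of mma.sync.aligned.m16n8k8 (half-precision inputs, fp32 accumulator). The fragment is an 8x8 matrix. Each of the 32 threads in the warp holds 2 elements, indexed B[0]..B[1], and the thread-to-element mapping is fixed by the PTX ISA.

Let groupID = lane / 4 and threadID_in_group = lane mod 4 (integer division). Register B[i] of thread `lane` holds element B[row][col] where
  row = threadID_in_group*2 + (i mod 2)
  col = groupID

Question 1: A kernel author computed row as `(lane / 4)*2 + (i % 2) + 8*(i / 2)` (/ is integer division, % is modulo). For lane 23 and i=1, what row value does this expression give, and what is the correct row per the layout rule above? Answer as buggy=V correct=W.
`(lane / 4)*2 + (i % 2) + 8*(i / 2)`[23,1]⇒11
lane 23⇒23/4=5, 23 mod 4=3
i=1  r:2·3+1⇒7  c:5
row: 11 vs 7

buggy=11 correct=7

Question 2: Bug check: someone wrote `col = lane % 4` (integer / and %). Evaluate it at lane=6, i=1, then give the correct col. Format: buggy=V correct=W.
buggy=2 correct=1

`lane % 4`[6,1]->2
6: gid=1,tid=2
[1] (2*2+1,1) = (5,1)
col: 2 vs 1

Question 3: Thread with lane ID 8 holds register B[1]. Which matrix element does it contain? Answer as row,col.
8: G=2,T=0
[1] (0*2+1,2) = (1,2)

1,2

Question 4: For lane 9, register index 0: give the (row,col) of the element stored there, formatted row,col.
2,2

lane 9: gr=2 (9/4), th=1 (9%4)
i=0: r=1*2+0=2, c=gr=2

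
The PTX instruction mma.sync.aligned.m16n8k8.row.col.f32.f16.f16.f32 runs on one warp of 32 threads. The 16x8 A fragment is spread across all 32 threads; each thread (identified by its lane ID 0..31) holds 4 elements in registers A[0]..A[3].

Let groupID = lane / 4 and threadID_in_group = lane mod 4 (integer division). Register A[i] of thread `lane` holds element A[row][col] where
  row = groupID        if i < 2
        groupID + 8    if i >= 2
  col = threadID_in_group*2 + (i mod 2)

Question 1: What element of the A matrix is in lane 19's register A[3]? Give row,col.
12,7

19: gr=4,th=3
[3] (4+8,3*2+1) = (12,7)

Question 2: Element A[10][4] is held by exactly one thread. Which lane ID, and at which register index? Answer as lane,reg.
r=10→G=2,rhi=1  c=4→T=2,p=0
L=2*4+2=10  i=1*2+0=2

10,2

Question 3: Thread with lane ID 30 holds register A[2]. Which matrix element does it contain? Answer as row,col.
15,4

L=30->gid=30>>2=7, tid=30&3=2
[2]->row 7+8=15  col 2·2+0=4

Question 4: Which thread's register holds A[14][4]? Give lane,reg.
r=14->g=6,rb=1  c=4->t=2,b0=0
L=6*4+2=26  i=1*2+0=2

26,2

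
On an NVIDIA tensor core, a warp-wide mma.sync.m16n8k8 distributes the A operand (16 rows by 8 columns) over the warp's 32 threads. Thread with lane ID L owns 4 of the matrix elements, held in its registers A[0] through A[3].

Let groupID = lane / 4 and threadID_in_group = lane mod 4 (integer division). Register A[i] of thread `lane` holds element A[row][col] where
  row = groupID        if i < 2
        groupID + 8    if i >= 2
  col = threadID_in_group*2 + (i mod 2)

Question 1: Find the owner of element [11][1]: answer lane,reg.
r: 11->gid=3,r8=1  c: 1->tid=0,i&1=1
L=3*4+0=12  i=1*2+1=3

12,3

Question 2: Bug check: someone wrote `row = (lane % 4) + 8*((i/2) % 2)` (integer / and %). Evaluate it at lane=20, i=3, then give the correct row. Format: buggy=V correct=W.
`(lane % 4) + 8*((i/2) % 2)`[20,3]=>8
L=20=>grp=20>>2=5, tig=20&3=0
[3]=>row 5+8=13  col 0·2+1=1
row: 8 vs 13

buggy=8 correct=13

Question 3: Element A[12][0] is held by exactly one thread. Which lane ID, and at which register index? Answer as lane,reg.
16,2

r: 12->gid=4,r8=1  c: 0->tid=0,i&1=0
L=4*4+0=16  i=1*2+0=2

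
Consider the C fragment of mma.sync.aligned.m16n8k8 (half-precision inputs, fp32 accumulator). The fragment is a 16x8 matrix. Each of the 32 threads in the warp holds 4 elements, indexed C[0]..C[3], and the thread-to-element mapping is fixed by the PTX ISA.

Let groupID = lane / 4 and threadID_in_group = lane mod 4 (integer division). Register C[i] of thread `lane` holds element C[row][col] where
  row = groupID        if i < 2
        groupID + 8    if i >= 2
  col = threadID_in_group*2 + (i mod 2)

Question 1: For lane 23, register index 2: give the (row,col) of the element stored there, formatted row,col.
13,6

L=23->g=23>>2=5, t=23&3=3
[2]->row 5+8=13  col 3·2+0=6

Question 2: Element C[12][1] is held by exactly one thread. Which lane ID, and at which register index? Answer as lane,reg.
16,3

r: 12->gid=4,r8=1  c: 1->tid=0,i&1=1
L=4*4+0=16  i=1*2+1=3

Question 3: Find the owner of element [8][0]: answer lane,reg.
r:8=>grp=0,rB=1  c:0=>tig=0,lo=0
L=0*4+0=0  i=1*2+0=2

0,2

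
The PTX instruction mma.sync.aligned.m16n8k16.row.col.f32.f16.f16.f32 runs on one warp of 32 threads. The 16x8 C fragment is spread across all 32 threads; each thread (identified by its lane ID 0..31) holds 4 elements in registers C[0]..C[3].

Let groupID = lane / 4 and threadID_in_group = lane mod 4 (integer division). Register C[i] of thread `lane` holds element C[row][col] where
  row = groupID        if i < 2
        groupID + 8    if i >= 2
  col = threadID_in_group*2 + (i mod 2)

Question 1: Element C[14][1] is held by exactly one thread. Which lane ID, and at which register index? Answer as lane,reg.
r=14→G=6,rhi=1  c=1→T=0,p=1
L=6*4+0=24  i=1*2+1=3

24,3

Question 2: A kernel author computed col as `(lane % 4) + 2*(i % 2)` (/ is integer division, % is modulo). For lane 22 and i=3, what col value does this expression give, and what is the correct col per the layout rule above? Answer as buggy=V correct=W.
buggy=4 correct=5

`(lane % 4) + 2*(i % 2)`[22,3]→4
lane 22→22/4=5, 22 mod 4=2
i=3  r:5+8→13  c:2·2+1→5
col: 4 vs 5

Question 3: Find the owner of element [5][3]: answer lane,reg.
21,1

r=5→G=5,rhi=0  c=3→T=1,p=1
L=5*4+1=21  i=0*2+1=1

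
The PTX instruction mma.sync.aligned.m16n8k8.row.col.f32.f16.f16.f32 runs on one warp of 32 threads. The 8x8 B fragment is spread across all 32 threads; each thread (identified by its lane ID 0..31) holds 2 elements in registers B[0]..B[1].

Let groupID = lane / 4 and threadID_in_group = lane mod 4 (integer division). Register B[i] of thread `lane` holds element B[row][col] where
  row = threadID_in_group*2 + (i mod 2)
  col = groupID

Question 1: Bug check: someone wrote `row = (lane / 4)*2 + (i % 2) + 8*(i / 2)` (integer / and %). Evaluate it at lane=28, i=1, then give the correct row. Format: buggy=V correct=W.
buggy=15 correct=1

`(lane / 4)*2 + (i % 2) + 8*(i / 2)`[28,1]=>15
lane 28=>28/4=7, 28 mod 4=0
i=1  r:2·0+1=>1  c:7
row: 15 vs 1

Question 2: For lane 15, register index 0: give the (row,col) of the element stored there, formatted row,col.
6,3

L=15→G=15>>2=3, T=15&3=3
[0]→row 3·2+0=6  col G=3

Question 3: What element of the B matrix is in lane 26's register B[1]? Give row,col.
5,6

lane 26: grp=6 (26/4), tig=2 (26%4)
i=1: r=2*2+1=5, c=grp=6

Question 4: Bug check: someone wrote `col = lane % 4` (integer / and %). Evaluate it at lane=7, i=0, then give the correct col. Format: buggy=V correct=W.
`lane % 4`[7,0]->3
L=7->gid=7>>2=1, tid=7&3=3
[0]->row 3·2+0=6  col gid=1
col: 3 vs 1

buggy=3 correct=1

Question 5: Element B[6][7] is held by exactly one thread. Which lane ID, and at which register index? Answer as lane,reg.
31,0

c=7->g=7  r=6->t=3,b0=0
L=7*4+3=31  i=0=0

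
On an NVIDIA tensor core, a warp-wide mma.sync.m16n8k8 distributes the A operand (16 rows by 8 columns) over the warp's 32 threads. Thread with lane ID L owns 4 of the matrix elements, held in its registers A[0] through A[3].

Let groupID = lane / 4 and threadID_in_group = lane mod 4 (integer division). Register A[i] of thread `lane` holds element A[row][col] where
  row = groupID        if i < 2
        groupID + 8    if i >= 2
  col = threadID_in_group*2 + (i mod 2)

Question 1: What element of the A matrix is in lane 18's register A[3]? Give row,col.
18: gr=4,th=2
[3] (4+8,2*2+1) = (12,5)

12,5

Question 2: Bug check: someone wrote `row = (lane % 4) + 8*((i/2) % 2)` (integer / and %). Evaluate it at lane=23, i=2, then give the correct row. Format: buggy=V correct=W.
buggy=11 correct=13

`(lane % 4) + 8*((i/2) % 2)`[23,2]→11
lane 23: G=5 (23/4), T=3 (23%4)
i=2: r=5+8=13, c=3*2+0=6
row: 11 vs 13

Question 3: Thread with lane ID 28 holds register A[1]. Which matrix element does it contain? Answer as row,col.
lane 28→28/4=7, 28 mod 4=0
i=1  r:7+0→7  c:2·0+1→1

7,1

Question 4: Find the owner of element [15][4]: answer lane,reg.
r: 15->gid=7,r8=1  c: 4->tid=2,i&1=0
L=7*4+2=30  i=1*2+0=2

30,2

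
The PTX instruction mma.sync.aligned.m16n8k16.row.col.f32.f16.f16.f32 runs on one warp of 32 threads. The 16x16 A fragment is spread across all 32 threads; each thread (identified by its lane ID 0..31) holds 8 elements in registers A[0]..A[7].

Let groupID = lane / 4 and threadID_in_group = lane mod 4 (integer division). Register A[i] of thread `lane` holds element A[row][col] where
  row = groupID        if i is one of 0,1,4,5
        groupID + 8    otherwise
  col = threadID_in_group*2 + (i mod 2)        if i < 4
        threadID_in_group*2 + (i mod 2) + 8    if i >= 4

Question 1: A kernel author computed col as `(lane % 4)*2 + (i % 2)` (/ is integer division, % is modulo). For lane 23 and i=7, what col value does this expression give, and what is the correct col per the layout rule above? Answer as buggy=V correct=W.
`(lane % 4)*2 + (i % 2)`[23,7]→7
lane 23→23/4=5, 23 mod 4=3
i=7  r:5+8→13  c:2·3+1+8→15
col: 7 vs 15

buggy=7 correct=15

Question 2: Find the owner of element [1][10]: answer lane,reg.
5,4

r=1->g=1,rb=0  c=10->cb=1,t=1,b0=0
L=1*4+1=5  i=1*4+0*2+0=4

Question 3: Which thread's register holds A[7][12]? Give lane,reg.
r: 7->gid=7,r8=0  c: 12->c8=1,tid=2,i&1=0
L=7*4+2=30  i=1*4+0*2+0=4

30,4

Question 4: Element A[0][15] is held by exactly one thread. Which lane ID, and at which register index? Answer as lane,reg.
r=0->g=0,rb=0  c=15->cb=1,t=3,b0=1
L=0*4+3=3  i=1*4+0*2+1=5

3,5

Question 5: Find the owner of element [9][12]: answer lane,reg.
6,6

r: 9->gid=1,r8=1  c: 12->c8=1,tid=2,i&1=0
L=1*4+2=6  i=1*4+1*2+0=6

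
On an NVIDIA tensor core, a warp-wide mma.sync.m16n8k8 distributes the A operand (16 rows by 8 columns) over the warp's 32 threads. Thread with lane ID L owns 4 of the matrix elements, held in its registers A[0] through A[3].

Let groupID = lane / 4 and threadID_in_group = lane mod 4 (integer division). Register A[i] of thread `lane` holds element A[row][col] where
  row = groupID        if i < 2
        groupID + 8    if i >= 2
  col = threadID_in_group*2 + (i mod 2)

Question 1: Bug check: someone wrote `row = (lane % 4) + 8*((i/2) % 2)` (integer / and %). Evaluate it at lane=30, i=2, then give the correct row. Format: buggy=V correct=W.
buggy=10 correct=15

`(lane % 4) + 8*((i/2) % 2)`[30,2]->10
lane 30->30/4=7, 30 mod 4=2
i=2  r:7+8->15  c:2·2+0->4
row: 10 vs 15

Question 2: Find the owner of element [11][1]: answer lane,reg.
r: 11->gid=3,r8=1  c: 1->tid=0,i&1=1
L=3*4+0=12  i=1*2+1=3

12,3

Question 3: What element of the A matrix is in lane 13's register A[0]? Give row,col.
3,2

L=13→G=13>>2=3, T=13&3=1
[0]→row 3+0=3  col 1·2+0=2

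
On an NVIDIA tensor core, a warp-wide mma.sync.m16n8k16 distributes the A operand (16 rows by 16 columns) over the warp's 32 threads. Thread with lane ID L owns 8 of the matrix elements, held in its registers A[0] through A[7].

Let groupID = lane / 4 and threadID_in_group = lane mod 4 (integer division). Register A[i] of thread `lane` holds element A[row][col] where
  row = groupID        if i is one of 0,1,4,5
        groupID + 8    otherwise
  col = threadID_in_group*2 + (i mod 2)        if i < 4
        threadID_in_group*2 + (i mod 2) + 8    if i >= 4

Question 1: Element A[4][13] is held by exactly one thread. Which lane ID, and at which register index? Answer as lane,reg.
18,5

r=4⇒gr=4,Rb=0  c=13⇒Cb=1,th=2,odd=1
L=4*4+2=18  i=1*4+0*2+1=5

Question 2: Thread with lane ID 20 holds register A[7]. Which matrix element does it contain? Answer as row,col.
13,9

lane 20: G=5 (20/4), T=0 (20%4)
i=7: r=5+8=13, c=0*2+1+8=9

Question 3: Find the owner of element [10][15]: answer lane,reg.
11,7

r=10→G=2,rhi=1  c=15→chi=1,T=3,p=1
L=2*4+3=11  i=1*4+1*2+1=7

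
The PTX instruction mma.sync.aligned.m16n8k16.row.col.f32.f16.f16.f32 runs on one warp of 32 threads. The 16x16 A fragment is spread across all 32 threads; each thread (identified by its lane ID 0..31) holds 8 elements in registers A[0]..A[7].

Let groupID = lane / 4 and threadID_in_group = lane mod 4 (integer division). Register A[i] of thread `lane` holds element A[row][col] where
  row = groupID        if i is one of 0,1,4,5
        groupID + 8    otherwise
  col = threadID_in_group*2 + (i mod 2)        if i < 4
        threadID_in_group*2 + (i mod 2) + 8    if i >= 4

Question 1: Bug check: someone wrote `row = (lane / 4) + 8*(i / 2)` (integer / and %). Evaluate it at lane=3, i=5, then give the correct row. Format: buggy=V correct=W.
buggy=16 correct=0

`(lane / 4) + 8*(i / 2)`[3,5]=>16
L=3=>grp=3>>2=0, tig=3&3=3
[5]=>row 0+0=0  col 3·2+1+8=15
row: 16 vs 0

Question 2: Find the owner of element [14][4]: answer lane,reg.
26,2

r:14=>grp=6,rB=1  c:4=>cB=0,tig=2,lo=0
L=6*4+2=26  i=0*4+1*2+0=2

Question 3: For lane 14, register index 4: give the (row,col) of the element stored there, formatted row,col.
L=14⇒gr=14>>2=3, th=14&3=2
[4]⇒row 3+0=3  col 2·2+0+8=12

3,12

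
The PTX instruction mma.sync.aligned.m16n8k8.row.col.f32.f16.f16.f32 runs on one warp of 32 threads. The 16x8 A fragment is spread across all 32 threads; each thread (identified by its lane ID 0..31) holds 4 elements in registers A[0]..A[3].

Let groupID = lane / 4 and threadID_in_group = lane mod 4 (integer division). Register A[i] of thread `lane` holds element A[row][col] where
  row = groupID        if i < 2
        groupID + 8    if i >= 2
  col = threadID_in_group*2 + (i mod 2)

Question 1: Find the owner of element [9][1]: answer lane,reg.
4,3

r: 9->gid=1,r8=1  c: 1->tid=0,i&1=1
L=1*4+0=4  i=1*2+1=3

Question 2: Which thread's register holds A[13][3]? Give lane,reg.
21,3

r:13=>grp=5,rB=1  c:3=>tig=1,lo=1
L=5*4+1=21  i=1*2+1=3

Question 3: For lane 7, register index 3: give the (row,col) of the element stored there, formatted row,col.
9,7

lane 7: gid=1 (7/4), tid=3 (7%4)
i=3: r=1+8=9, c=3*2+1=7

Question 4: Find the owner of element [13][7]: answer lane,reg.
23,3

r=13⇒gr=5,Rb=1  c=7⇒th=3,odd=1
L=5*4+3=23  i=1*2+1=3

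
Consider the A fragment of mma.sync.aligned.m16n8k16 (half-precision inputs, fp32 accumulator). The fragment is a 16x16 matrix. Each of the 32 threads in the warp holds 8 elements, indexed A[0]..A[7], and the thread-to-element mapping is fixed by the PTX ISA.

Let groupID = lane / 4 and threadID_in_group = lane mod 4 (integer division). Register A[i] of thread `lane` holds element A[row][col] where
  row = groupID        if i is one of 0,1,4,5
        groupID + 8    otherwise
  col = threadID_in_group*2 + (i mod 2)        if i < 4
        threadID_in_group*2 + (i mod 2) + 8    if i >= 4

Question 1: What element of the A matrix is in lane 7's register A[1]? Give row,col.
1,7

lane 7: G=1 (7/4), T=3 (7%4)
i=1: r=1+0=1, c=3*2+1+0=7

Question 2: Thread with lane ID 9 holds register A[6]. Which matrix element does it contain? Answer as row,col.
10,10

9: grp=2,tig=1
[6] (2+8,1*2+0+8) = (10,10)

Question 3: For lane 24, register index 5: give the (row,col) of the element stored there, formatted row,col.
6,9

L=24⇒gr=24>>2=6, th=24&3=0
[5]⇒row 6+0=6  col 0·2+1+8=9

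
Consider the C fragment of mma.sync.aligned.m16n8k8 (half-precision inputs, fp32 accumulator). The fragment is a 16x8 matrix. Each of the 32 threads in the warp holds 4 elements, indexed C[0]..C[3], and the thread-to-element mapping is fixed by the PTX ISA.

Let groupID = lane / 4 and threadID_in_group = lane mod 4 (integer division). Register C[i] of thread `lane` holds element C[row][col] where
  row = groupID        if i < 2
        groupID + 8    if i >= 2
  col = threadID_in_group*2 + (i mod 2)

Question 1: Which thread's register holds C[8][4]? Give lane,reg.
r: 8->gid=0,r8=1  c: 4->tid=2,i&1=0
L=0*4+2=2  i=1*2+0=2

2,2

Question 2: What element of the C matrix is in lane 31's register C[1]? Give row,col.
lane 31: gid=7 (31/4), tid=3 (31%4)
i=1: r=7+0=7, c=3*2+1=7

7,7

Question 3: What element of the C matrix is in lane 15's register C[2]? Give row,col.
11,6

lane 15: g=3 (15/4), t=3 (15%4)
i=2: r=3+8=11, c=3*2+0=6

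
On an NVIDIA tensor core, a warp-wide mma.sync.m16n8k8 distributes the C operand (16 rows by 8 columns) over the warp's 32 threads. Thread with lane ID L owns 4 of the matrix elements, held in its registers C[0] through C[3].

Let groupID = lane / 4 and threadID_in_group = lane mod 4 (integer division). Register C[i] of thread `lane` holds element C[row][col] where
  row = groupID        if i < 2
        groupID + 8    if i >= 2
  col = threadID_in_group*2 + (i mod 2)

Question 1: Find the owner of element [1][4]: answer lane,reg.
r:1=>grp=1,rB=0  c:4=>tig=2,lo=0
L=1*4+2=6  i=0*2+0=0

6,0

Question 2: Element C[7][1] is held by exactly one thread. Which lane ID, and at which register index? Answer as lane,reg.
28,1

r: 7->gid=7,r8=0  c: 1->tid=0,i&1=1
L=7*4+0=28  i=0*2+1=1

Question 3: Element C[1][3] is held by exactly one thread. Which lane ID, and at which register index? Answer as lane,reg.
r: 1->gid=1,r8=0  c: 3->tid=1,i&1=1
L=1*4+1=5  i=0*2+1=1

5,1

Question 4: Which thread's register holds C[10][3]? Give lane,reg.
9,3

r=10→G=2,rhi=1  c=3→T=1,p=1
L=2*4+1=9  i=1*2+1=3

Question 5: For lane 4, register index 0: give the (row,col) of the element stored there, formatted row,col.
4: g=1,t=0
[0] (1+0,0*2+0) = (1,0)

1,0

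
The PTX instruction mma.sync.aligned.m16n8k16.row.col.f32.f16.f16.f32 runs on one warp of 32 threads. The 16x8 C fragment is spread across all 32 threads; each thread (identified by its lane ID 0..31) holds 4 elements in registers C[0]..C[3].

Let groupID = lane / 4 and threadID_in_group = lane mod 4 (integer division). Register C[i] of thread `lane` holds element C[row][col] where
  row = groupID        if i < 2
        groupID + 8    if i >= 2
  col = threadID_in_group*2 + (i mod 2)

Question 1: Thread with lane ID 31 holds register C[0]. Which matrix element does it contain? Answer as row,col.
L=31->g=31>>2=7, t=31&3=3
[0]->row 7+0=7  col 3·2+0=6

7,6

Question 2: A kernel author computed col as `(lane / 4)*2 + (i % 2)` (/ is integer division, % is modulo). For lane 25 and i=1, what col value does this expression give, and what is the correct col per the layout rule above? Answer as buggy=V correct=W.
`(lane / 4)*2 + (i % 2)`[25,1]->13
L=25->g=25>>2=6, t=25&3=1
[1]->row 6+0=6  col 1·2+1=3
col: 13 vs 3

buggy=13 correct=3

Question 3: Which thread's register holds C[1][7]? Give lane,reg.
7,1

r:1=>grp=1,rB=0  c:7=>tig=3,lo=1
L=1*4+3=7  i=0*2+1=1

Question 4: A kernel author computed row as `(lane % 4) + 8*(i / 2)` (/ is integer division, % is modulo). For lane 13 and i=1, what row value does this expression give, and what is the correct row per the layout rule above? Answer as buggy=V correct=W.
`(lane % 4) + 8*(i / 2)`[13,1]->1
lane 13: g=3 (13/4), t=1 (13%4)
i=1: r=3+0=3, c=1*2+1=3
row: 1 vs 3

buggy=1 correct=3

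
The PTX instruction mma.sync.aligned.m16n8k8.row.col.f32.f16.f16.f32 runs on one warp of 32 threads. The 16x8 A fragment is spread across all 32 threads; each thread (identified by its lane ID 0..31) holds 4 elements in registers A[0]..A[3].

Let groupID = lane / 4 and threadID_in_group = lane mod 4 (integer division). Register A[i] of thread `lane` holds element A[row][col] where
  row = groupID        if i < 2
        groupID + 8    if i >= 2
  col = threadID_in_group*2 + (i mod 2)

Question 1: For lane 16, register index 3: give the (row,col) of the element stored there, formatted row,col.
16: gid=4,tid=0
[3] (4+8,0*2+1) = (12,1)

12,1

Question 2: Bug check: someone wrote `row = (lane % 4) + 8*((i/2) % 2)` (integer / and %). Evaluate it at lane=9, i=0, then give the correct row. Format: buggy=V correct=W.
`(lane % 4) + 8*((i/2) % 2)`[9,0]⇒1
L=9⇒gr=9>>2=2, th=9&3=1
[0]⇒row 2+0=2  col 1·2+0=2
row: 1 vs 2

buggy=1 correct=2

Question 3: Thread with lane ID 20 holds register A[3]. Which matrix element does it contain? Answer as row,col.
L=20→G=20>>2=5, T=20&3=0
[3]→row 5+8=13  col 0·2+1=1

13,1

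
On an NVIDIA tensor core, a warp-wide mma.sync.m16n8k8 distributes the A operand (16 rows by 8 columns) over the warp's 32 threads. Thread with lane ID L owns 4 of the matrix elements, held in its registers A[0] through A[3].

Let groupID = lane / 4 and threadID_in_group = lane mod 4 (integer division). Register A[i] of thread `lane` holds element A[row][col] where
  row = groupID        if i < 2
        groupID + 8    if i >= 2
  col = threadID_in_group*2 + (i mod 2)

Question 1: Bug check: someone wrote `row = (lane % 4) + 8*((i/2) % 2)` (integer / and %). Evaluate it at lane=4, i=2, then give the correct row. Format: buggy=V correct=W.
`(lane % 4) + 8*((i/2) % 2)`[4,2]→8
lane 4→4/4=1, 4 mod 4=0
i=2  r:1+8→9  c:2·0+0→0
row: 8 vs 9

buggy=8 correct=9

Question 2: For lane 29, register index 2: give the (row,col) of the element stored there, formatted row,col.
lane 29->29/4=7, 29 mod 4=1
i=2  r:7+8->15  c:2·1+0->2

15,2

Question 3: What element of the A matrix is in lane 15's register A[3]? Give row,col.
11,7

15: gr=3,th=3
[3] (3+8,3*2+1) = (11,7)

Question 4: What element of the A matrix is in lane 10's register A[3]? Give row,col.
L=10⇒gr=10>>2=2, th=10&3=2
[3]⇒row 2+8=10  col 2·2+1=5

10,5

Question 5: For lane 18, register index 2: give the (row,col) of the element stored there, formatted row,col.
18: gr=4,th=2
[2] (4+8,2*2+0) = (12,4)

12,4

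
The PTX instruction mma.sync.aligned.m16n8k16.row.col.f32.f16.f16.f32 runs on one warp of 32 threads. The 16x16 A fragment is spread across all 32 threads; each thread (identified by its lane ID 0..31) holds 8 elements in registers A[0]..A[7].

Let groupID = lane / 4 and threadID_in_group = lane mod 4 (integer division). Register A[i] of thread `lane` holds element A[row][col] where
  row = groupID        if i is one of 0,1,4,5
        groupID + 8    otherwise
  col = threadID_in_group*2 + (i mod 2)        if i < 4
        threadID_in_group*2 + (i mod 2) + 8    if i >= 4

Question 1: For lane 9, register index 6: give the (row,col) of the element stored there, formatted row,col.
lane 9: g=2 (9/4), t=1 (9%4)
i=6: r=2+8=10, c=1*2+0+8=10

10,10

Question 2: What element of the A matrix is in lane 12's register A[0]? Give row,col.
3,0

12: grp=3,tig=0
[0] (3+0,0*2+0+0) = (3,0)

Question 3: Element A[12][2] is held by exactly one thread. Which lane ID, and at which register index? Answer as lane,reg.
r:12=>grp=4,rB=1  c:2=>cB=0,tig=1,lo=0
L=4*4+1=17  i=0*4+1*2+0=2

17,2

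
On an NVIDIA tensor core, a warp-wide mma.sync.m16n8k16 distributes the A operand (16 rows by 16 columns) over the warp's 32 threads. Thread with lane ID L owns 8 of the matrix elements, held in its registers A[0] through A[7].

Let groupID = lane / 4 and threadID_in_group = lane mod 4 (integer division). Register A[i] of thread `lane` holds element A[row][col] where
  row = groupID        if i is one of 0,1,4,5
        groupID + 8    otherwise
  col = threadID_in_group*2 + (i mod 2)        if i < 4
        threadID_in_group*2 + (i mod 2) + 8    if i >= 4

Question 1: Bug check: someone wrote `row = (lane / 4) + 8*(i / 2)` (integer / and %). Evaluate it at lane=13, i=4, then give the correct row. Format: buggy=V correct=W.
`(lane / 4) + 8*(i / 2)`[13,4]→19
lane 13: G=3 (13/4), T=1 (13%4)
i=4: r=3+0=3, c=1*2+0+8=10
row: 19 vs 3

buggy=19 correct=3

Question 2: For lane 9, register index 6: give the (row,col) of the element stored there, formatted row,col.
10,10

lane 9=>9/4=2, 9 mod 4=1
i=6  r:2+8=>10  c:2·1+0+8=>10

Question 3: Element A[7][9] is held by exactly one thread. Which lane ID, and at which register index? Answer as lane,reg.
r=7→G=7,rhi=0  c=9→chi=1,T=0,p=1
L=7*4+0=28  i=1*4+0*2+1=5

28,5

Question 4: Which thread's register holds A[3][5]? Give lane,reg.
r=3→G=3,rhi=0  c=5→chi=0,T=2,p=1
L=3*4+2=14  i=0*4+0*2+1=1

14,1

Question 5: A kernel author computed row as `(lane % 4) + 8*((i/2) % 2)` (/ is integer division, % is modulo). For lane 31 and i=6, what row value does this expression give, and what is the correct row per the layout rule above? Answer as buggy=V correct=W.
`(lane % 4) + 8*((i/2) % 2)`[31,6]=>11
lane 31=>31/4=7, 31 mod 4=3
i=6  r:7+8=>15  c:2·3+0+8=>14
row: 11 vs 15

buggy=11 correct=15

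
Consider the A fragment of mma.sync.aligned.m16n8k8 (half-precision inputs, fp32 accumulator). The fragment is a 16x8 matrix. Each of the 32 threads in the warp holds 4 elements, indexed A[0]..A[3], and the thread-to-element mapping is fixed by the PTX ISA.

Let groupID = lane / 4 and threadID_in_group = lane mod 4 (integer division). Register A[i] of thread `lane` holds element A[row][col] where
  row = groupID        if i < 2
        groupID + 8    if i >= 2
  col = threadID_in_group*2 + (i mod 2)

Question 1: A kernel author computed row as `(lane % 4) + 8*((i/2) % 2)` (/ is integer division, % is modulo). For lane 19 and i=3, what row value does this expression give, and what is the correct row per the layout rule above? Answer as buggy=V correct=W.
buggy=11 correct=12

`(lane % 4) + 8*((i/2) % 2)`[19,3]⇒11
L=19⇒gr=19>>2=4, th=19&3=3
[3]⇒row 4+8=12  col 3·2+1=7
row: 11 vs 12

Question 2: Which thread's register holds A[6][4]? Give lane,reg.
r:6=>grp=6,rB=0  c:4=>tig=2,lo=0
L=6*4+2=26  i=0*2+0=0

26,0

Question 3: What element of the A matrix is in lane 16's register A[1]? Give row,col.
4,1

16: grp=4,tig=0
[1] (4+0,0*2+1) = (4,1)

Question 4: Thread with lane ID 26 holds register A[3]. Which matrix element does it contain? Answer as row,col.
26: gr=6,th=2
[3] (6+8,2*2+1) = (14,5)

14,5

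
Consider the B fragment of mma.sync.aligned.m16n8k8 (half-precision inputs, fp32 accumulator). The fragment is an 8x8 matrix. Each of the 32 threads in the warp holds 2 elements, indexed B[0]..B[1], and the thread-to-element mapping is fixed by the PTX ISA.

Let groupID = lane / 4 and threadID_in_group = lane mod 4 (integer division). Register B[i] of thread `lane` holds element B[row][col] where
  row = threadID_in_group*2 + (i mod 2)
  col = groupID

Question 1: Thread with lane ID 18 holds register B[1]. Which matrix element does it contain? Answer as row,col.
lane 18->18/4=4, 18 mod 4=2
i=1  r:2·2+1->5  c:4

5,4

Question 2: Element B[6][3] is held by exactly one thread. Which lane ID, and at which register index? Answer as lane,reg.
c=3→G=3  r=6→T=3,p=0
L=3*4+3=15  i=0=0

15,0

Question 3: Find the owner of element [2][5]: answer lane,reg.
21,0

c=5→G=5  r=2→T=1,p=0
L=5*4+1=21  i=0=0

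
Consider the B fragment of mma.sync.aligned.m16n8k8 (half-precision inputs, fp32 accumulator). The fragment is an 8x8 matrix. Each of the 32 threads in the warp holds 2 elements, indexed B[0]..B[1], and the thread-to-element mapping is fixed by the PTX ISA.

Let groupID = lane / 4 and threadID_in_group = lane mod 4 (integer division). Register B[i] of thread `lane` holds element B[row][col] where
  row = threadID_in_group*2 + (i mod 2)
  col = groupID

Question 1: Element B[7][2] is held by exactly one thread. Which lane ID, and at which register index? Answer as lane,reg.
11,1

c:2=>grp=2  r:7=>tig=3,lo=1
L=2*4+3=11  i=1=1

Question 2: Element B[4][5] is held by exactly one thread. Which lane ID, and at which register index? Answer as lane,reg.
22,0

c=5->g=5  r=4->t=2,b0=0
L=5*4+2=22  i=0=0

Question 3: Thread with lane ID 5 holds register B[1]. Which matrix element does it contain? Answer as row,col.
3,1

5: gid=1,tid=1
[1] (1*2+1,1) = (3,1)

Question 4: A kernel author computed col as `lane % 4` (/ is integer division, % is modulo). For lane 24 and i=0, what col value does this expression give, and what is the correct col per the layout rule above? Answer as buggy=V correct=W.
`lane % 4`[24,0]->0
lane 24->24/4=6, 24 mod 4=0
i=0  r:2·0+0->0  c:6
col: 0 vs 6

buggy=0 correct=6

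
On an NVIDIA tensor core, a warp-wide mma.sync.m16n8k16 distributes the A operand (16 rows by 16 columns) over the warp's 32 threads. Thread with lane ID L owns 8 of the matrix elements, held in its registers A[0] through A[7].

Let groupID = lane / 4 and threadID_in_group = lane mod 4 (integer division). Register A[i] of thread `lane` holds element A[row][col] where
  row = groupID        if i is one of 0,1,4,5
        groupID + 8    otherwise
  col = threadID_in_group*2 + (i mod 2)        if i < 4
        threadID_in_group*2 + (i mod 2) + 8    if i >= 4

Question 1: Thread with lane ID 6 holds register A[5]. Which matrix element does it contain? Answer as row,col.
1,13

6: G=1,T=2
[5] (1+0,2*2+1+8) = (1,13)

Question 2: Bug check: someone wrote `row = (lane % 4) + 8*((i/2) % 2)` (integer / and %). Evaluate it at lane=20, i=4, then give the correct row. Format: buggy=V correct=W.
`(lane % 4) + 8*((i/2) % 2)`[20,4]->0
lane 20: g=5 (20/4), t=0 (20%4)
i=4: r=5+0=5, c=0*2+0+8=8
row: 0 vs 5

buggy=0 correct=5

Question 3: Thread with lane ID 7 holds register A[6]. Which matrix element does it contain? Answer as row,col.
lane 7->7/4=1, 7 mod 4=3
i=6  r:1+8->9  c:2·3+0+8->14

9,14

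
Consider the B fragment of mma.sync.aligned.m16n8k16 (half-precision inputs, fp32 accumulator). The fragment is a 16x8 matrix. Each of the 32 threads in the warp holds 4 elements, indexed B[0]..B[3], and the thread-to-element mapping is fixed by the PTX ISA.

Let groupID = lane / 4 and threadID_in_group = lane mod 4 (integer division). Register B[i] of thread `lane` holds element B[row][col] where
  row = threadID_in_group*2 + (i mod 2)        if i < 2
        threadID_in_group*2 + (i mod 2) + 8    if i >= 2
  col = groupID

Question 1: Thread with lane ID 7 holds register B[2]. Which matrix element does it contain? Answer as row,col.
lane 7⇒7/4=1, 7 mod 4=3
i=2  r:2·3+0+8⇒14  c:1

14,1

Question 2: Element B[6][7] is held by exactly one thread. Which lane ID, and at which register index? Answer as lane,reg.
c=7⇒gr=7  r=6⇒Rb=0,th=3,odd=0
L=7*4+3=31  i=0*2+0=0

31,0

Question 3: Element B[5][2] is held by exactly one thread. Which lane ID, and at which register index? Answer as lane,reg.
c=2→G=2  r=5→rhi=0,T=2,p=1
L=2*4+2=10  i=0*2+1=1

10,1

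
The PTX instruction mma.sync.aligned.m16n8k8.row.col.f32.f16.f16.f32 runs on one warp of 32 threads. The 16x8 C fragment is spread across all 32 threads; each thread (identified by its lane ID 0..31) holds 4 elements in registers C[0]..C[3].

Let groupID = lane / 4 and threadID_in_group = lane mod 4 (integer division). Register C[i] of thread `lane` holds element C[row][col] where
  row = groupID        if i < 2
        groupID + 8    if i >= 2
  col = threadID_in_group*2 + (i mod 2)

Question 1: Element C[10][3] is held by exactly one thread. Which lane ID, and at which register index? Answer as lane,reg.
r=10->g=2,rb=1  c=3->t=1,b0=1
L=2*4+1=9  i=1*2+1=3

9,3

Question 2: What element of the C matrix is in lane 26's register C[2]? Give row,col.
L=26⇒gr=26>>2=6, th=26&3=2
[2]⇒row 6+8=14  col 2·2+0=4

14,4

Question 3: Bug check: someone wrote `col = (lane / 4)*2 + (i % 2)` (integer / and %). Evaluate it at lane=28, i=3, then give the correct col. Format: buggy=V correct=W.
`(lane / 4)*2 + (i % 2)`[28,3]→15
L=28→G=28>>2=7, T=28&3=0
[3]→row 7+8=15  col 0·2+1=1
col: 15 vs 1

buggy=15 correct=1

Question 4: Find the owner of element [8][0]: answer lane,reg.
r=8->g=0,rb=1  c=0->t=0,b0=0
L=0*4+0=0  i=1*2+0=2

0,2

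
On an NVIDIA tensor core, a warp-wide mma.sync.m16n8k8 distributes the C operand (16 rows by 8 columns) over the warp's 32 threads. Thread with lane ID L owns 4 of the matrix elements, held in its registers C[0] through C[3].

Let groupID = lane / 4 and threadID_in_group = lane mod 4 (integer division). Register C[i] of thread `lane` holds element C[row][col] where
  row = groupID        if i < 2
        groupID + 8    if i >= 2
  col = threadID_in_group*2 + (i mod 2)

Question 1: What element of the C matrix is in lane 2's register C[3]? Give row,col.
lane 2->2/4=0, 2 mod 4=2
i=3  r:0+8->8  c:2·2+1->5

8,5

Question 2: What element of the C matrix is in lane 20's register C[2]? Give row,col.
20: gid=5,tid=0
[2] (5+8,0*2+0) = (13,0)

13,0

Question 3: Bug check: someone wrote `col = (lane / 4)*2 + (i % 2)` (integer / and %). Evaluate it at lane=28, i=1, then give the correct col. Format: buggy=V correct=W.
buggy=15 correct=1

`(lane / 4)*2 + (i % 2)`[28,1]=>15
lane 28: grp=7 (28/4), tig=0 (28%4)
i=1: r=7+0=7, c=0*2+1=1
col: 15 vs 1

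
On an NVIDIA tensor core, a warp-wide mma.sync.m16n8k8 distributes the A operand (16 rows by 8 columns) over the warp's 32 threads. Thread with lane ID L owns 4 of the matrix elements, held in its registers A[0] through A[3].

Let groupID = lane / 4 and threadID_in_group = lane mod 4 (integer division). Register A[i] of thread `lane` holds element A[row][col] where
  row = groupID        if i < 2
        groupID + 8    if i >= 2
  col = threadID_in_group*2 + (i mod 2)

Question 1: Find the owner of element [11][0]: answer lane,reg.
r: 11->gid=3,r8=1  c: 0->tid=0,i&1=0
L=3*4+0=12  i=1*2+0=2

12,2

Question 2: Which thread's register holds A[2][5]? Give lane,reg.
r:2=>grp=2,rB=0  c:5=>tig=2,lo=1
L=2*4+2=10  i=0*2+1=1

10,1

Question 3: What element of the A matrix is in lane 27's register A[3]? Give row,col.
14,7

27: gr=6,th=3
[3] (6+8,3*2+1) = (14,7)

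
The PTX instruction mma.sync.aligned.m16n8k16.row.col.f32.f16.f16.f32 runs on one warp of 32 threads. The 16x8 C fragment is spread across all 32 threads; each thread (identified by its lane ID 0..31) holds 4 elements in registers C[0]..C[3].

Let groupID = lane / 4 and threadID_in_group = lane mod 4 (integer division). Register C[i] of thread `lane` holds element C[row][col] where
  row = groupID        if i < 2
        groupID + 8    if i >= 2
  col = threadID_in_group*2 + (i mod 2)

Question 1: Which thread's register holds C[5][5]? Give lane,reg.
r=5⇒gr=5,Rb=0  c=5⇒th=2,odd=1
L=5*4+2=22  i=0*2+1=1

22,1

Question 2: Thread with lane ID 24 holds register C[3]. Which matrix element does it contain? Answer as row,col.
14,1

24: g=6,t=0
[3] (6+8,0*2+1) = (14,1)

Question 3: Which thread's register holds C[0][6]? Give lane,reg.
r:0=>grp=0,rB=0  c:6=>tig=3,lo=0
L=0*4+3=3  i=0*2+0=0

3,0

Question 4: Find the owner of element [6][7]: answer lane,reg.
27,1

r=6→G=6,rhi=0  c=7→T=3,p=1
L=6*4+3=27  i=0*2+1=1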